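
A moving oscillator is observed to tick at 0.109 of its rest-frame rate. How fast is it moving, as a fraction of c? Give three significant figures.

β = 0.994

Rate ratio = 1/γ, so γ = 1/0.109 = 9.174.
β = √(1 − 1/γ²) = √(1 − 0.109²) = √0.9881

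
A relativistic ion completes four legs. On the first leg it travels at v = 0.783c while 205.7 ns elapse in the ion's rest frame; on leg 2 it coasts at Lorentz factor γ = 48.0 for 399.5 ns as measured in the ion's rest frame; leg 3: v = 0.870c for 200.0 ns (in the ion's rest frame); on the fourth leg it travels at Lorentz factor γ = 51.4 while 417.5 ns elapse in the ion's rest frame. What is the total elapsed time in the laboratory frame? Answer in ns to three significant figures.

Leg 1: γ = 1/√(1 − 0.783²) = 1/√0.3869 = 1.608; Δt_1 = 1.608 × 205.7 = 330.7 ns.
Leg 2: γ = 48.0; Δt_2 = 48.00 × 399.5 = 1.918×10⁴ ns.
Leg 3: γ = 1/√(1 − 0.870²) = 1/√0.2431 = 2.028; Δt_3 = 2.028 × 200.0 = 405.6 ns.
Leg 4: γ = 51.4; Δt_4 = 51.40 × 417.5 = 2.146×10⁴ ns.
Total: 330.7 + 1.918×10⁴ + 405.6 + 2.146×10⁴ ns.

Δt = 4.14×10⁴ ns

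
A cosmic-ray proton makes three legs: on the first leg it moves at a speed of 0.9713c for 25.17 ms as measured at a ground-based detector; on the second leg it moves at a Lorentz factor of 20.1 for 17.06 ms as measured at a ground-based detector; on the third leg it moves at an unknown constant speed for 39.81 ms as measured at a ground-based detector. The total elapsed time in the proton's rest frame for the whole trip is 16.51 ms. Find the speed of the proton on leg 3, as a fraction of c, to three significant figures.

β = 0.970

Leg 1: γ = 1/√(1 − 0.9713²) = 1/√0.05658 = 4.204; τ_1 = 25.17/4.204 = 5.987 ms.
Leg 2: γ = 20.1; τ_2 = 17.06/20.10 = 0.8488 ms.
Leg 3: speed unknown; τ_3 = 39.81/γ_3.
Total proper time: 5.987 + 0.8488 + τ_3 = 16.51, so τ_3 = 16.51 − 6.836 = 9.674 ms.
γ_3 = 39.81/9.674 = 4.115; β = √(1 − 1/γ²) = √0.9409.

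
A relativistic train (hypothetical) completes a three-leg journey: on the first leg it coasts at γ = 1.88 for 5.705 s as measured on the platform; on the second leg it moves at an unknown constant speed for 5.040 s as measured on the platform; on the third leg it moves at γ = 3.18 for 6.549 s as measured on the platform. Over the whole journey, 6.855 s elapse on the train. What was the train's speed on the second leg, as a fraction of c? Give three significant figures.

β = 0.937

Leg 1: γ = 1.88; τ_1 = 5.705/1.880 = 3.035 s.
Leg 2: speed unknown; τ_2 = 5.040/γ_2.
Leg 3: γ = 3.18; τ_3 = 6.549/3.180 = 2.059 s.
Total proper time: 3.035 + τ_2 + 2.059 = 6.855, so τ_2 = 6.855 − 5.094 = 1.761 s.
γ_2 = 5.040/1.761 = 2.862; β = √(1 − 1/γ²) = √0.8779.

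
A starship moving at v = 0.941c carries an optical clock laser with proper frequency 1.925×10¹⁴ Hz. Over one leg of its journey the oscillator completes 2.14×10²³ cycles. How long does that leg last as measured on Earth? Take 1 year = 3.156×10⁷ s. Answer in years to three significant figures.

Δt = 104 years

γ = 1/√(1 − 0.941²) = 1/√0.1145 = 2.955
Proper time for N cycles: τ = N/f = 2.14×10²³/(1.925×10¹⁴) = 1.112×10⁹ s = 35.22 years.
Lab-frame duration Δt = γτ = 2.955 × 35.22 = 104.1 years.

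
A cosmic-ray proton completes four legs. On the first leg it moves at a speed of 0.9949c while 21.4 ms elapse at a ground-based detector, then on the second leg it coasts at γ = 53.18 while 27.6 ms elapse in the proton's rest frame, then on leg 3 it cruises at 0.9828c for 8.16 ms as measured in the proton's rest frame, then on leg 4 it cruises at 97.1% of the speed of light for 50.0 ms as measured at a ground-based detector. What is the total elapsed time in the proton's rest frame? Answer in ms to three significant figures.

Leg 1: γ = 1/√(1 − 0.9949²) = 1/√0.01017 = 9.914; τ_1 = 21.4/9.914 = 2.159 ms.
Leg 2: 27.6 ms is already measured in the proton's rest frame.
Leg 3: 8.16 ms is already measured in the proton's rest frame.
Leg 4: β = 0.971; γ = 1/√(1 − 0.971²) = 1/√0.05716 = 4.183; τ_4 = 50.0/4.183 = 11.95 ms.
Total: 2.159 + 27.60 + 8.160 + 11.95 ms.

τ = 49.9 ms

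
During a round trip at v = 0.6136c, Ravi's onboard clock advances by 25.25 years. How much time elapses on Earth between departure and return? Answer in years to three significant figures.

γ = 1/√(1 − 0.6136²) = 1/√0.6235 = 1.266
Earth-frame duration is the dilated interval: Δt = γτ = 1.266 × 25.25 years.

Δt = 32.0 years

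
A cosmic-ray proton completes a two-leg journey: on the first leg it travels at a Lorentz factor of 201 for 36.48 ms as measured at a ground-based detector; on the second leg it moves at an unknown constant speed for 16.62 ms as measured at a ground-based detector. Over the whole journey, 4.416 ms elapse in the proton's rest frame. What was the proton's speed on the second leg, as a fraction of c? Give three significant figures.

β = 0.967

Leg 1: γ = 201; τ_1 = 36.48/201.0 = 0.1815 ms.
Leg 2: speed unknown; τ_2 = 16.62/γ_2.
Total proper time: 0.1815 + τ_2 = 4.416, so τ_2 = 4.416 − 0.1815 = 4.235 ms.
γ_2 = 16.62/4.235 = 3.925; β = √(1 − 1/γ²) = √0.9351.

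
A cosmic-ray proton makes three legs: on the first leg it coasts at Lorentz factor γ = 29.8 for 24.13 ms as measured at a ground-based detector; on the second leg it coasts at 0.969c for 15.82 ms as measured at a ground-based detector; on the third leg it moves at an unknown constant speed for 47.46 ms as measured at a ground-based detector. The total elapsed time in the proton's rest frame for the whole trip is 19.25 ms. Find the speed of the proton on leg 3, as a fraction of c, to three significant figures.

β = 0.952

Leg 1: γ = 29.8; τ_1 = 24.13/29.80 = 0.8097 ms.
Leg 2: γ = 1/√(1 − 0.969²) = 1/√0.06104 = 4.048; τ_2 = 15.82/4.048 = 3.909 ms.
Leg 3: speed unknown; τ_3 = 47.46/γ_3.
Total proper time: 0.8097 + 3.909 + τ_3 = 19.25, so τ_3 = 19.25 − 4.718 = 14.53 ms.
γ_3 = 47.46/14.53 = 3.266; β = √(1 − 1/γ²) = √0.9062.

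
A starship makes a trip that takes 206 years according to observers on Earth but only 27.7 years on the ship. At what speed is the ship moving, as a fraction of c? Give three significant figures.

The proper time is measured on the ship (both events occur at the ship's location); Δt is measured on Earth. γ = Δt/τ = 206/27.7 = 7.437.
β = √(1 − 1/γ²) = √(1 − 0.01808) = √0.9819

v = 0.991c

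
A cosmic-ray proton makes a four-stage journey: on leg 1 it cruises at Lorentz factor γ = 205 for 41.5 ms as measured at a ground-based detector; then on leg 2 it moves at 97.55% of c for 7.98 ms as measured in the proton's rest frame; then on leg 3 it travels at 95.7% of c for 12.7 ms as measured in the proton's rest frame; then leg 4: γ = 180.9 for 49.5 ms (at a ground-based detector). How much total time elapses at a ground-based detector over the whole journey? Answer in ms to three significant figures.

Leg 1: 41.5 ms is already measured at a ground-based detector.
Leg 2: β = 0.9755; γ = 1/√(1 − 0.9755²) = 1/√0.04840 = 4.545; Δt_2 = 4.545 × 7.98 = 36.27 ms.
Leg 3: β = 0.957; γ = 1/√(1 − 0.957²) = 1/√0.08415 = 3.447; Δt_3 = 3.447 × 12.7 = 43.78 ms.
Leg 4: 49.5 ms is already measured at a ground-based detector.
Total: 41.50 + 36.27 + 43.78 + 49.50 ms.

Δt = 171 ms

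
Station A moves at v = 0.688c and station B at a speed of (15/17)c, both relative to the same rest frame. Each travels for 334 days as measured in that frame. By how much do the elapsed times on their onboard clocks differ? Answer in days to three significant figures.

|τ_A − τ_B| = 85.2 days

A: γ = 1/√(1 − 0.688²) = 1/√0.5267 = 1.378; τ_A = 334/1.378 = 242.4 days.
B: γ = 1/√(1 − (15/17)²) = 17/8 = 2.125; τ_B = 334/2.125 = 157.2 days.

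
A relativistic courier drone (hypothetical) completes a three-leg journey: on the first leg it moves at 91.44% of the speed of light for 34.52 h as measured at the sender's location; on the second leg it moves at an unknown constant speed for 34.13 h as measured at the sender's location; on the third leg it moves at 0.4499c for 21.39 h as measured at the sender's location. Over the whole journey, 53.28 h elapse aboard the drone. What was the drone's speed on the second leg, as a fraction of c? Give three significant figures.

β = 0.806

Leg 1: β = 0.9144; γ = 1/√(1 − 0.9144²) = 1/√0.1639 = 2.470; τ_1 = 34.52/2.470 = 13.97 h.
Leg 2: speed unknown; τ_2 = 34.13/γ_2.
Leg 3: γ = 1/√(1 − 0.4499²) = 1/√0.7976 = 1.120; τ_3 = 21.39/1.120 = 19.10 h.
Total proper time: 13.97 + τ_2 + 19.10 = 53.28, so τ_2 = 53.28 − 33.08 = 20.20 h.
γ_2 = 34.13/20.20 = 1.689; β = √(1 − 1/γ²) = √0.6496.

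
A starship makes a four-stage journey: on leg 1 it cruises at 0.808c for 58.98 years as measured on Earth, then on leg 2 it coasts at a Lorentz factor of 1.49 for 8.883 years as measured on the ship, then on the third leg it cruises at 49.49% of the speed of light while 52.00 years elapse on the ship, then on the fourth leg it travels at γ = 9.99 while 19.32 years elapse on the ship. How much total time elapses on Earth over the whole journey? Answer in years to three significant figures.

Δt = 325 years

Leg 1: 58.98 years is already measured on Earth.
Leg 2: γ = 1.49; Δt_2 = 1.490 × 8.883 = 13.24 years.
Leg 3: β = 0.4949; γ = 1/√(1 − 0.4949²) = 1/√0.7551 = 1.151; Δt_3 = 1.151 × 52.00 = 59.84 years.
Leg 4: γ = 9.99; Δt_4 = 9.990 × 19.32 = 193.0 years.
Total: 58.98 + 13.24 + 59.84 + 193.0 years.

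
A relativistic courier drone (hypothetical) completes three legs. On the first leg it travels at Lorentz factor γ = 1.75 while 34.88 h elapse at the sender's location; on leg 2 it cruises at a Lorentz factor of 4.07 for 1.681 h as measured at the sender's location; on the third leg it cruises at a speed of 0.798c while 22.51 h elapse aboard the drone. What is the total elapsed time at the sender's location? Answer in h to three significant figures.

Leg 1: 34.88 h is already measured at the sender's location.
Leg 2: 1.681 h is already measured at the sender's location.
Leg 3: γ = 1/√(1 − 0.798²) = 1/√0.3632 = 1.659; Δt_3 = 1.659 × 22.51 = 37.35 h.
Total: 34.88 + 1.681 + 37.35 h.

Δt = 73.9 h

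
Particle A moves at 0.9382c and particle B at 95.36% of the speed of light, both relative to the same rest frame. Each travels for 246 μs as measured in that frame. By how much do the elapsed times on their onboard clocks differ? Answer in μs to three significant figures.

|τ_A − τ_B| = 11.1 μs

A: γ = 1/√(1 − 0.9382²) = 1/√0.1198 = 2.889; τ_A = 246/2.889 = 85.14 μs.
B: β = 0.9536; γ = 1/√(1 − 0.9536²) = 1/√0.09065 = 3.321; τ_B = 246/3.321 = 74.06 μs.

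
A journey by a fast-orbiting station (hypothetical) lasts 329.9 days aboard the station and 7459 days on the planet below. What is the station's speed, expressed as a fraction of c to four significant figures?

β = 0.9990

The proper time is measured aboard the station (both events occur at the station's location); Δt is measured on the planet below. γ = Δt/τ = 7459/329.9 = 22.61.
β = √(1 − 1/γ²) = √(1 − 0.001956) = √0.9980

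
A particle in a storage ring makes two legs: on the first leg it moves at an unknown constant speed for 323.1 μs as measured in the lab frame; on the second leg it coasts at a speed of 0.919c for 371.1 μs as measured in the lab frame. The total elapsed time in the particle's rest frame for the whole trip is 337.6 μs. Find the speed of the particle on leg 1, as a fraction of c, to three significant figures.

Leg 1: speed unknown; τ_1 = 323.1/γ_1.
Leg 2: γ = 1/√(1 − 0.919²) = 1/√0.1554 = 2.536; τ_2 = 371.1/2.536 = 146.3 μs.
Total proper time: τ_1 + 146.3 = 337.6, so τ_1 = 337.6 − 146.3 = 191.3 μs.
γ_1 = 323.1/191.3 = 1.689; β = √(1 − 1/γ²) = √0.6495.

β = 0.806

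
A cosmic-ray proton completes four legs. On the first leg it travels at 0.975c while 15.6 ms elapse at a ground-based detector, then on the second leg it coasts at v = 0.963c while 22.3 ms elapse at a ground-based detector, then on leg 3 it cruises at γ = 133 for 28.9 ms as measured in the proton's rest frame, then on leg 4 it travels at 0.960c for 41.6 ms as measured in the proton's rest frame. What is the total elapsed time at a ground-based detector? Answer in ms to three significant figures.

Δt = 4030 ms

Leg 1: 15.6 ms is already measured at a ground-based detector.
Leg 2: 22.3 ms is already measured at a ground-based detector.
Leg 3: γ = 133; Δt_3 = 133.0 × 28.9 = 3844 ms.
Leg 4: γ = 1/√(1 − 0.960²) = 25/7 ≈ 3.571; Δt_4 = 3.571 × 41.6 = 148.6 ms.
Total: 15.60 + 22.30 + 3844 + 148.6 ms.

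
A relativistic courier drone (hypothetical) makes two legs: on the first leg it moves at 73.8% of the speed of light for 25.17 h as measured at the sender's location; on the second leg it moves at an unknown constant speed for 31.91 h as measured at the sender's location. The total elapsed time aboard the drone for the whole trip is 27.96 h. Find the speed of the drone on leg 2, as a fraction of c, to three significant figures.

β = 0.939

Leg 1: β = 0.738; γ = 1/√(1 − 0.738²) = 1/√0.4554 = 1.482; τ_1 = 25.17/1.482 = 16.98 h.
Leg 2: speed unknown; τ_2 = 31.91/γ_2.
Total proper time: 16.98 + τ_2 = 27.96, so τ_2 = 27.96 − 16.98 = 10.98 h.
γ_2 = 31.91/10.98 = 2.907; β = √(1 − 1/γ²) = √0.8817.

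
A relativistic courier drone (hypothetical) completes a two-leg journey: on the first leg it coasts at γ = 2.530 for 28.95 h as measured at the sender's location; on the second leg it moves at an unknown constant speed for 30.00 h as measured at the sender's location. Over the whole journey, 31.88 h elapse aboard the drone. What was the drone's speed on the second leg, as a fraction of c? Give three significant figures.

Leg 1: γ = 2.530; τ_1 = 28.95/2.530 = 11.44 h.
Leg 2: speed unknown; τ_2 = 30.00/γ_2.
Total proper time: 11.44 + τ_2 = 31.88, so τ_2 = 31.88 − 11.44 = 20.44 h.
γ_2 = 30.00/20.44 = 1.468; β = √(1 − 1/γ²) = √0.5359.

β = 0.732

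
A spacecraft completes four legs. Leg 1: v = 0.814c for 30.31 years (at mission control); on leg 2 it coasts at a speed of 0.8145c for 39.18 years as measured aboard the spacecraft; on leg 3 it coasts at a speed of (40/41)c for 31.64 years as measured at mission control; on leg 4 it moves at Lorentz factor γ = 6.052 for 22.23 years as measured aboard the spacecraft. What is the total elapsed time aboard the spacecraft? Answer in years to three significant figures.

Leg 1: γ = 1/√(1 − 0.814²) = 1/√0.3374 = 1.722; τ_1 = 30.31/1.722 = 17.61 years.
Leg 2: 39.18 years is already measured aboard the spacecraft.
Leg 3: γ = 1/√(1 − (40/41)²) = 41/9 ≈ 4.556; τ_3 = 31.64/4.556 = 6.945 years.
Leg 4: 22.23 years is already measured aboard the spacecraft.
Total: 17.61 + 39.18 + 6.945 + 22.23 years.

τ = 86.0 years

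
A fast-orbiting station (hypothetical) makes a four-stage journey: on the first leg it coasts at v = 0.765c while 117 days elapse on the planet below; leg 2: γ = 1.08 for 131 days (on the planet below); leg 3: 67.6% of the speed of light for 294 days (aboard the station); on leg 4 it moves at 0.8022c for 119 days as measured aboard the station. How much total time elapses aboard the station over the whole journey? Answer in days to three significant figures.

Leg 1: γ = 1/√(1 − 0.765²) = 1/√0.4148 = 1.553; τ_1 = 117/1.553 = 75.35 days.
Leg 2: γ = 1.08; τ_2 = 131/1.080 = 121.3 days.
Leg 3: 294 days is already measured aboard the station.
Leg 4: 119 days is already measured aboard the station.
Total: 75.35 + 121.3 + 294.0 + 119.0 days.

τ = 610 days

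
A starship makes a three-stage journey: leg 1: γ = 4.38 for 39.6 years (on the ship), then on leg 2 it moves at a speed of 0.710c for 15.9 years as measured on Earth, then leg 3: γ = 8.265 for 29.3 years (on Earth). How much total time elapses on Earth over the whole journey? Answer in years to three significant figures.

Leg 1: γ = 4.38; Δt_1 = 4.380 × 39.6 = 173.4 years.
Leg 2: 15.9 years is already measured on Earth.
Leg 3: 29.3 years is already measured on Earth.
Total: 173.4 + 15.90 + 29.30 years.

Δt = 219 years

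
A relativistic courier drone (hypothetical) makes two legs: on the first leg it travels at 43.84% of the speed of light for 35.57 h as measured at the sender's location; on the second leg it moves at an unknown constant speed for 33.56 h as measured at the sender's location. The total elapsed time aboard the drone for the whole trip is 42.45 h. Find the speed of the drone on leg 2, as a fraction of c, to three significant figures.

β = 0.950

Leg 1: β = 0.4384; γ = 1/√(1 − 0.4384²) = 1/√0.8078 = 1.113; τ_1 = 35.57/1.113 = 31.97 h.
Leg 2: speed unknown; τ_2 = 33.56/γ_2.
Total proper time: 31.97 + τ_2 = 42.45, so τ_2 = 42.45 − 31.97 = 10.48 h.
γ_2 = 33.56/10.48 = 3.202; β = √(1 − 1/γ²) = √0.9025.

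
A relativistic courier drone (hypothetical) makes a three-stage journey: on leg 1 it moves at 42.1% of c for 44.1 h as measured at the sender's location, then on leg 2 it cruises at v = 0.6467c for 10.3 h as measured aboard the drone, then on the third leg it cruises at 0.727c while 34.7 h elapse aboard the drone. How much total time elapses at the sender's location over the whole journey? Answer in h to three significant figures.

Leg 1: 44.1 h is already measured at the sender's location.
Leg 2: γ = 1/√(1 − 0.6467²) = 1/√0.5818 = 1.311; Δt_2 = 1.311 × 10.3 = 13.50 h.
Leg 3: γ = 1/√(1 − 0.727²) = 1/√0.4715 = 1.456; Δt_3 = 1.456 × 34.7 = 50.54 h.
Total: 44.10 + 13.50 + 50.54 h.

Δt = 108 h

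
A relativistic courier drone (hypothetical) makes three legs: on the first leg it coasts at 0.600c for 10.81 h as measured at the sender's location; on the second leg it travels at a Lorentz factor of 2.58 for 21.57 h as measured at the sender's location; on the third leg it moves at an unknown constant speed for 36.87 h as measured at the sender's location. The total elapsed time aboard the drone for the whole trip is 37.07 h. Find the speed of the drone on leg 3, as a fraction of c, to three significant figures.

Leg 1: γ = 1/√(1 − 0.600²) = 5/4 = 1.250; τ_1 = 10.81/1.250 = 8.648 h.
Leg 2: γ = 2.58; τ_2 = 21.57/2.580 = 8.360 h.
Leg 3: speed unknown; τ_3 = 36.87/γ_3.
Total proper time: 8.648 + 8.360 + τ_3 = 37.07, so τ_3 = 37.07 − 17.01 = 20.06 h.
γ_3 = 36.87/20.06 = 1.838; β = √(1 − 1/γ²) = √0.7039.

β = 0.839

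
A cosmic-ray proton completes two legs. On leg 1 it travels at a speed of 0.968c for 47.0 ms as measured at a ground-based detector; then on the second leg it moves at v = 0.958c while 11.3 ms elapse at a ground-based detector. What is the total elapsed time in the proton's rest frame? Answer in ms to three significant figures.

Leg 1: γ = 1/√(1 − 0.968²) = 1/√0.06298 = 3.985; τ_1 = 47.0/3.985 = 11.79 ms.
Leg 2: γ = 1/√(1 − 0.958²) = 1/√0.08224 = 3.487; τ_2 = 11.3/3.487 = 3.240 ms.
Total: 11.79 + 3.240 ms.

τ = 15.0 ms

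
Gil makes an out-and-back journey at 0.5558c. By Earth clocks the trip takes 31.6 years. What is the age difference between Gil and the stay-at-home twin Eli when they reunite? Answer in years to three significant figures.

Δt − τ = 5.33 years

γ = 1/√(1 − 0.5558²) = 1/√0.6911 = 1.203
Gil's elapsed proper time: τ = 31.6/1.203 = 26.27 years.
Age gap = Δt − τ = 31.6 − 26.27 years.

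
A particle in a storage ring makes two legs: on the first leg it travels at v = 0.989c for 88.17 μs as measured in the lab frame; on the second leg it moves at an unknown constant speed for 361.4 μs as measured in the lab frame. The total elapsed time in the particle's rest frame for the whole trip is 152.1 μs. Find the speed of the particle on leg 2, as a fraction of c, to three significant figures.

β = 0.923

Leg 1: γ = 1/√(1 − 0.989²) = 1/√0.02188 = 6.761; τ_1 = 88.17/6.761 = 13.04 μs.
Leg 2: speed unknown; τ_2 = 361.4/γ_2.
Total proper time: 13.04 + τ_2 = 152.1, so τ_2 = 152.1 − 13.04 = 139.1 μs.
γ_2 = 361.4/139.1 = 2.599; β = √(1 − 1/γ²) = √0.8519.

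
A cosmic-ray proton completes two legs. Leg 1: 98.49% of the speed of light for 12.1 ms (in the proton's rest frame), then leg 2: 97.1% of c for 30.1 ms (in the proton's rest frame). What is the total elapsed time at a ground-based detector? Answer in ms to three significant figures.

Leg 1: β = 0.9849; γ = 1/√(1 − 0.9849²) = 1/√0.02997 = 5.776; Δt_1 = 5.776 × 12.1 = 69.89 ms.
Leg 2: β = 0.971; γ = 1/√(1 − 0.971²) = 1/√0.05716 = 4.183; Δt_2 = 4.183 × 30.1 = 125.9 ms.
Total: 69.89 + 125.9 ms.

Δt = 196 ms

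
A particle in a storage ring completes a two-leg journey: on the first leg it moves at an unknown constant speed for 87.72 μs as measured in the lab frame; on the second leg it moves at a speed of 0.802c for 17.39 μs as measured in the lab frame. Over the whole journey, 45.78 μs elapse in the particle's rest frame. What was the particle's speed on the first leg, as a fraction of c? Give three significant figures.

β = 0.915

Leg 1: speed unknown; τ_1 = 87.72/γ_1.
Leg 2: γ = 1/√(1 − 0.802²) = 1/√0.3568 = 1.674; τ_2 = 17.39/1.674 = 10.39 μs.
Total proper time: τ_1 + 10.39 = 45.78, so τ_1 = 45.78 − 10.39 = 35.39 μs.
γ_1 = 87.72/35.39 = 2.478; β = √(1 − 1/γ²) = √0.8372.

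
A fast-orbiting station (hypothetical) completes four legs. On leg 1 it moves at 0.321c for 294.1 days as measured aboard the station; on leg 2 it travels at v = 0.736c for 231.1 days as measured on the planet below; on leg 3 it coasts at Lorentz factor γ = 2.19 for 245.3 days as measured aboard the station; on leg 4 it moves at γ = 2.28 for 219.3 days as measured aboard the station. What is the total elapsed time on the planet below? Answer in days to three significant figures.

Δt = 1580 days

Leg 1: γ = 1/√(1 − 0.321²) = 1/√0.8970 = 1.056; Δt_1 = 1.056 × 294.1 = 310.5 days.
Leg 2: 231.1 days is already measured on the planet below.
Leg 3: γ = 2.19; Δt_3 = 2.190 × 245.3 = 537.2 days.
Leg 4: γ = 2.28; Δt_4 = 2.280 × 219.3 = 500.0 days.
Total: 310.5 + 231.1 + 537.2 + 500.0 days.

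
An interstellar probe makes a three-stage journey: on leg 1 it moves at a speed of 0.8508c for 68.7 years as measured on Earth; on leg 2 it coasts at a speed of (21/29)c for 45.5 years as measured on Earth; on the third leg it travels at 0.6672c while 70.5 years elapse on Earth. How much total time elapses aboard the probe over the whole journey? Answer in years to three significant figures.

τ = 120 years

Leg 1: γ = 1/√(1 − 0.8508²) = 1/√0.2761 = 1.903; τ_1 = 68.7/1.903 = 36.10 years.
Leg 2: γ = 1/√(1 − (21/29)²) = 29/20 = 1.450; τ_2 = 45.5/1.450 = 31.38 years.
Leg 3: γ = 1/√(1 − 0.6672²) = 1/√0.5548 = 1.343; τ_3 = 70.5/1.343 = 52.51 years.
Total: 36.10 + 31.38 + 52.51 years.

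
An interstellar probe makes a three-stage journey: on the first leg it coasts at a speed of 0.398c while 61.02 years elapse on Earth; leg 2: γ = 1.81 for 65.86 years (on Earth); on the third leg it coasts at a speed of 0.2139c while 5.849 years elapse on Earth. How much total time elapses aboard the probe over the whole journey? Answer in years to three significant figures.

τ = 98.1 years

Leg 1: γ = 1/√(1 − 0.398²) = 1/√0.8416 = 1.090; τ_1 = 61.02/1.090 = 55.98 years.
Leg 2: γ = 1.81; τ_2 = 65.86/1.810 = 36.39 years.
Leg 3: γ = 1/√(1 − 0.2139²) = 1/√0.9542 = 1.024; τ_3 = 5.849/1.024 = 5.714 years.
Total: 55.98 + 36.39 + 5.714 years.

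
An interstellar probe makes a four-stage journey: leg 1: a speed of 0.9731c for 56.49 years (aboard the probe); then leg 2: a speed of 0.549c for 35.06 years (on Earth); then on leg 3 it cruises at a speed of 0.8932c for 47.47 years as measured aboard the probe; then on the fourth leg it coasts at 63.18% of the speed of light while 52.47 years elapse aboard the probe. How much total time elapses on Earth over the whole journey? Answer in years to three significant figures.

Δt = 454 years

Leg 1: γ = 1/√(1 − 0.9731²) = 1/√0.05308 = 4.341; Δt_1 = 4.341 × 56.49 = 245.2 years.
Leg 2: 35.06 years is already measured on Earth.
Leg 3: γ = 1/√(1 − 0.8932²) = 1/√0.2022 = 2.224; Δt_3 = 2.224 × 47.47 = 105.6 years.
Leg 4: β = 0.6318; γ = 1/√(1 − 0.6318²) = 1/√0.6008 = 1.290; Δt_4 = 1.290 × 52.47 = 67.69 years.
Total: 245.2 + 35.06 + 105.6 + 67.69 years.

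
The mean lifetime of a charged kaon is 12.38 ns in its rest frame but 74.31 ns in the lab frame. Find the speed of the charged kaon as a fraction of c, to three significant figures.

γ = Δt/τ₀ = 74.31/12.38 = 6.002
β = √(1 − 1/γ²) = √(1 − 0.02776) = √0.9722

β = 0.986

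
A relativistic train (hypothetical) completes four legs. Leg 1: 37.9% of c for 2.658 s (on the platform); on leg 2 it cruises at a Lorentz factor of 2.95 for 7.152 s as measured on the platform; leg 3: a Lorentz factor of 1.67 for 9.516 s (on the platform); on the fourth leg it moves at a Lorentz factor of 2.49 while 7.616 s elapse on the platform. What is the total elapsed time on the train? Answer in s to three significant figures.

Leg 1: β = 0.379; γ = 1/√(1 − 0.379²) = 1/√0.8564 = 1.081; τ_1 = 2.658/1.081 = 2.460 s.
Leg 2: γ = 2.95; τ_2 = 7.152/2.950 = 2.424 s.
Leg 3: γ = 1.67; τ_3 = 9.516/1.670 = 5.698 s.
Leg 4: γ = 2.49; τ_4 = 7.616/2.490 = 3.059 s.
Total: 2.460 + 2.424 + 5.698 + 3.059 s.

τ = 13.6 s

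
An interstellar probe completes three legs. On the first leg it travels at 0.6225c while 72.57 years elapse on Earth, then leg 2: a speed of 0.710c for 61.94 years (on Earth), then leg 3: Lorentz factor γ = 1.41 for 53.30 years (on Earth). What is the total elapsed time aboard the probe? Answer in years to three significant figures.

Leg 1: γ = 1/√(1 − 0.6225²) = 1/√0.6125 = 1.278; τ_1 = 72.57/1.278 = 56.79 years.
Leg 2: γ = 1/√(1 − 0.710²) = 1/√0.4959 = 1.420; τ_2 = 61.94/1.420 = 43.62 years.
Leg 3: γ = 1.41; τ_3 = 53.30/1.410 = 37.80 years.
Total: 56.79 + 43.62 + 37.80 years.

τ = 138 years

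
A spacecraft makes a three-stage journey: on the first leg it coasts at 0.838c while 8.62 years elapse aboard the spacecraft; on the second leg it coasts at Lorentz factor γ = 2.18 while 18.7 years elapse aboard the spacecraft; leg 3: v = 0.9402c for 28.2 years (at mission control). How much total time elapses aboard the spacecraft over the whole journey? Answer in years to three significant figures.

τ = 36.9 years

Leg 1: 8.62 years is already measured aboard the spacecraft.
Leg 2: 18.7 years is already measured aboard the spacecraft.
Leg 3: γ = 1/√(1 − 0.9402²) = 1/√0.1160 = 2.936; τ_3 = 28.2/2.936 = 9.606 years.
Total: 8.620 + 18.70 + 9.606 years.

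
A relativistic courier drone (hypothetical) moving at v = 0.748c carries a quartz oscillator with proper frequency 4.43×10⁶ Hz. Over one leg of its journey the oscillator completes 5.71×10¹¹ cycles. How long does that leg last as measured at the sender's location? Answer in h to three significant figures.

Δt = 53.9 h

γ = 1/√(1 − 0.748²) = 1/√0.4405 = 1.507
Proper time for N cycles: τ = N/f = 5.71×10¹¹/(4.43×10⁶) = 1.289×10⁵ s = 35.80 h.
Lab-frame duration Δt = γτ = 1.507 × 35.80 = 53.95 h.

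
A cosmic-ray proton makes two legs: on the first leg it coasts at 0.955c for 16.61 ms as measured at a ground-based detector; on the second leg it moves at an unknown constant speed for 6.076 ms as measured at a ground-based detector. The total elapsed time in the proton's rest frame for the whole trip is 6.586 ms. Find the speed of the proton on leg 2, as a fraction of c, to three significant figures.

β = 0.962

Leg 1: γ = 1/√(1 − 0.955²) = 1/√0.08798 = 3.371; τ_1 = 16.61/3.371 = 4.927 ms.
Leg 2: speed unknown; τ_2 = 6.076/γ_2.
Total proper time: 4.927 + τ_2 = 6.586, so τ_2 = 6.586 − 4.927 = 1.659 ms.
γ_2 = 6.076/1.659 = 3.662; β = √(1 − 1/γ²) = √0.9254.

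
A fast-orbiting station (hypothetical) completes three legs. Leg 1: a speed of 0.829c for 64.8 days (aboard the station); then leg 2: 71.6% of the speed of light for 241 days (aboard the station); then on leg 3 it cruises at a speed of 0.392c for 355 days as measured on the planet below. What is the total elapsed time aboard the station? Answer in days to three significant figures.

τ = 632 days

Leg 1: 64.8 days is already measured aboard the station.
Leg 2: 241 days is already measured aboard the station.
Leg 3: γ = 1/√(1 − 0.392²) = 1/√0.8463 = 1.087; τ_3 = 355/1.087 = 326.6 days.
Total: 64.80 + 241.0 + 326.6 days.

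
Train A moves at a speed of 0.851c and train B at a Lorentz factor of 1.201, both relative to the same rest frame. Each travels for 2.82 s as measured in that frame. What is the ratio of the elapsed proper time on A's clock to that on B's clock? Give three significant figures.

A: γ = 1/√(1 − 0.851²) = 1/√0.2758 = 1.904. B: γ = 1.201.
τ_A/τ_B = γ_B/γ_A = 1.201/1.904 = 0.6307, so τ_A/τ_B = 0.6307.

τ_A/τ_B = 0.631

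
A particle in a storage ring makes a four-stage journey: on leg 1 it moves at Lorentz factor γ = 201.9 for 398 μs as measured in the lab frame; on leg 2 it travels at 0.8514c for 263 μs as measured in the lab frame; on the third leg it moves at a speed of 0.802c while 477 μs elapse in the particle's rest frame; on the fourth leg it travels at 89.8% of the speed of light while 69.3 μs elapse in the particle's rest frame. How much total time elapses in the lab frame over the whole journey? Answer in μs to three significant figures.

Leg 1: 398 μs is already measured in the lab frame.
Leg 2: 263 μs is already measured in the lab frame.
Leg 3: γ = 1/√(1 − 0.802²) = 1/√0.3568 = 1.674; Δt_3 = 1.674 × 477 = 798.6 μs.
Leg 4: β = 0.898; γ = 1/√(1 − 0.898²) = 1/√0.1936 = 2.273; Δt_4 = 2.273 × 69.3 = 157.5 μs.
Total: 398.0 + 263.0 + 798.6 + 157.5 μs.

Δt = 1620 μs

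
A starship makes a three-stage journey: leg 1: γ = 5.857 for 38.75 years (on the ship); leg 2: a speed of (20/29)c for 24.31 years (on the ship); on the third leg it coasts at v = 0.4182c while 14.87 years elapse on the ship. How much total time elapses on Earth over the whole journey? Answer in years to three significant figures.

Δt = 277 years

Leg 1: γ = 5.857; Δt_1 = 5.857 × 38.75 = 227.0 years.
Leg 2: γ = 1/√(1 − (20/29)²) = 29/21 ≈ 1.381; Δt_2 = 1.381 × 24.31 = 33.57 years.
Leg 3: γ = 1/√(1 − 0.4182²) = 1/√0.8251 = 1.101; Δt_3 = 1.101 × 14.87 = 16.37 years.
Total: 227.0 + 33.57 + 16.37 years.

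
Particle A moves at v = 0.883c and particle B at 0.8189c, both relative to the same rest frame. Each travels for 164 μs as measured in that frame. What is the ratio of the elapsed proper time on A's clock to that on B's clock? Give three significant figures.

A: γ = 1/√(1 − 0.883²) = 1/√0.2203 = 2.131. B: γ = 1/√(1 − 0.8189²) = 1/√0.3294 = 1.742.
τ_A/τ_B = γ_B/γ_A = 1.742/2.131 = 0.8178, so τ_A/τ_B = 0.8178.

τ_A/τ_B = 0.818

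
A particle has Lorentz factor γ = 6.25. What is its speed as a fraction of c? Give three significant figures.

β = √(1 − 1/γ²) = √(1 − 1/6.25²) = √(1 − 0.02560) = √0.9744

β = 0.987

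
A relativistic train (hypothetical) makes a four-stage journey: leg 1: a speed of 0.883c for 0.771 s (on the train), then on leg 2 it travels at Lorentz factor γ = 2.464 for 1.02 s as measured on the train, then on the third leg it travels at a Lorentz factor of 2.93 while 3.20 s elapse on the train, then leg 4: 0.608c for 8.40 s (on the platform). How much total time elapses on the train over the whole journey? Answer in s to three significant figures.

Leg 1: 0.771 s is already measured on the train.
Leg 2: 1.02 s is already measured on the train.
Leg 3: 3.20 s is already measured on the train.
Leg 4: γ = 1/√(1 − 0.608²) = 1/√0.6303 = 1.260; τ_4 = 8.40/1.260 = 6.669 s.
Total: 0.7710 + 1.020 + 3.200 + 6.669 s.

τ = 11.7 s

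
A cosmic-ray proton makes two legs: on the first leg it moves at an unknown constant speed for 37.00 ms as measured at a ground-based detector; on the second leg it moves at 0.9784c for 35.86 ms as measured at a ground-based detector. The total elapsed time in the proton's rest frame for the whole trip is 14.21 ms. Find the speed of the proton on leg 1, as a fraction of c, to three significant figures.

β = 0.983

Leg 1: speed unknown; τ_1 = 37.00/γ_1.
Leg 2: γ = 1/√(1 − 0.9784²) = 1/√0.04273 = 4.837; τ_2 = 35.86/4.837 = 7.413 ms.
Total proper time: τ_1 + 7.413 = 14.21, so τ_1 = 14.21 − 7.413 = 6.797 ms.
γ_1 = 37.00/6.797 = 5.444; β = √(1 − 1/γ²) = √0.9663.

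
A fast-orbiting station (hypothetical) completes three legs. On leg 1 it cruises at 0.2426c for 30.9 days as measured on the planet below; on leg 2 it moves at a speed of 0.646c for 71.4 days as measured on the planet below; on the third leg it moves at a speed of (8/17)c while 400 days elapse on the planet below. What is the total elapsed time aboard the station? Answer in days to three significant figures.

τ = 437 days

Leg 1: γ = 1/√(1 − 0.2426²) = 1/√0.9411 = 1.031; τ_1 = 30.9/1.031 = 29.98 days.
Leg 2: γ = 1/√(1 − 0.646²) = 1/√0.5827 = 1.310; τ_2 = 71.4/1.310 = 54.50 days.
Leg 3: γ = 1/√(1 − (8/17)²) = 17/15 ≈ 1.133; τ_3 = 400/1.133 = 352.9 days.
Total: 29.98 + 54.50 + 352.9 days.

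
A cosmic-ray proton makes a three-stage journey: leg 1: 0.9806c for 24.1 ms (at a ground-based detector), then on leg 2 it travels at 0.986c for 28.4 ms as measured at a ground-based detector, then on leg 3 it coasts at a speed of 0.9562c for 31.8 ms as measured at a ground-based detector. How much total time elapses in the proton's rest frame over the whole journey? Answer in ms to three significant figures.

Leg 1: γ = 1/√(1 − 0.9806²) = 1/√0.03842 = 5.102; τ_1 = 24.1/5.102 = 4.724 ms.
Leg 2: γ = 1/√(1 − 0.986²) = 1/√0.02780 = 5.997; τ_2 = 28.4/5.997 = 4.736 ms.
Leg 3: γ = 1/√(1 − 0.9562²) = 1/√0.08568 = 3.416; τ_3 = 31.8/3.416 = 9.308 ms.
Total: 4.724 + 4.736 + 9.308 ms.

τ = 18.8 ms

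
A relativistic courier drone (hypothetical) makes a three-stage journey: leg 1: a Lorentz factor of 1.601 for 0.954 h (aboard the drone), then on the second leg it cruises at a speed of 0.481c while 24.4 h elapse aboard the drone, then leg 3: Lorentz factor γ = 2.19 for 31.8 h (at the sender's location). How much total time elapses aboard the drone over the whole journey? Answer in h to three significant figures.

Leg 1: 0.954 h is already measured aboard the drone.
Leg 2: 24.4 h is already measured aboard the drone.
Leg 3: γ = 2.19; τ_3 = 31.8/2.190 = 14.52 h.
Total: 0.9540 + 24.40 + 14.52 h.

τ = 39.9 h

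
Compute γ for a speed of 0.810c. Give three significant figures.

γ = 1/√(1 − 0.810²) = 1/√0.3439 = 1.705

γ = 1.71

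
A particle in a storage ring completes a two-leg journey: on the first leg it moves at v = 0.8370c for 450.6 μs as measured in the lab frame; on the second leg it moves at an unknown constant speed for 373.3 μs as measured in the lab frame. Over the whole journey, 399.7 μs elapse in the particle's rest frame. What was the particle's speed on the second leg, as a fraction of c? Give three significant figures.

β = 0.912

Leg 1: γ = 1/√(1 − 0.8370²) = 1/√0.2994 = 1.827; τ_1 = 450.6/1.827 = 246.6 μs.
Leg 2: speed unknown; τ_2 = 373.3/γ_2.
Total proper time: 246.6 + τ_2 = 399.7, so τ_2 = 399.7 − 246.6 = 153.1 μs.
γ_2 = 373.3/153.1 = 2.438; β = √(1 − 1/γ²) = √0.8317.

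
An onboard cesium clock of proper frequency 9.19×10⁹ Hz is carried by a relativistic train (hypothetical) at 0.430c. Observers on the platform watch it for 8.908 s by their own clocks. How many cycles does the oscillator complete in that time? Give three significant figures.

γ = 1/√(1 − 0.430²) = 1/√0.8151 = 1.108
During 8.908 s of lab time, the oscillator's proper time advances by τ = Δt/γ = 8.908/1.108 = 8.042 s = 8.042×10⁰ s.
N = f × τ = 9.19×10⁹ × 8.042×10⁰ = 7.391×10¹⁰.

N = 7.39×10¹⁰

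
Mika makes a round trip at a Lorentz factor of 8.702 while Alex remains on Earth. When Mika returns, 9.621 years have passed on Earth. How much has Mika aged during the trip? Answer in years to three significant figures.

γ = 8.702
Mika's clock measures proper time along the trip: τ = Δt/γ = 9.621/8.702 years.

τ = 1.11 years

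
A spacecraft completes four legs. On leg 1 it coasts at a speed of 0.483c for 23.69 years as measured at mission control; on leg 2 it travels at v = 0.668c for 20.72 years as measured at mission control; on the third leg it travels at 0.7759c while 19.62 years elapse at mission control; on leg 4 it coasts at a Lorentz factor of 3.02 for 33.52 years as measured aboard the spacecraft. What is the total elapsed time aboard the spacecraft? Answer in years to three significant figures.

τ = 82.1 years

Leg 1: γ = 1/√(1 − 0.483²) = 1/√0.7667 = 1.142; τ_1 = 23.69/1.142 = 20.74 years.
Leg 2: γ = 1/√(1 − 0.668²) = 1/√0.5538 = 1.344; τ_2 = 20.72/1.344 = 15.42 years.
Leg 3: γ = 1/√(1 − 0.7759²) = 1/√0.3980 = 1.585; τ_3 = 19.62/1.585 = 12.38 years.
Leg 4: 33.52 years is already measured aboard the spacecraft.
Total: 20.74 + 15.42 + 12.38 + 33.52 years.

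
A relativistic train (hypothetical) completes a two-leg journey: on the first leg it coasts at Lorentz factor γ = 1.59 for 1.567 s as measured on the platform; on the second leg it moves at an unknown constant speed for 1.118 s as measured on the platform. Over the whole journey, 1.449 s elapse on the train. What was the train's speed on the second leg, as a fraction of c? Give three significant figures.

β = 0.910

Leg 1: γ = 1.59; τ_1 = 1.567/1.590 = 0.9855 s.
Leg 2: speed unknown; τ_2 = 1.118/γ_2.
Total proper time: 0.9855 + τ_2 = 1.449, so τ_2 = 1.449 − 0.9855 = 0.4635 s.
γ_2 = 1.118/0.4635 = 2.412; β = √(1 − 1/γ²) = √0.8281.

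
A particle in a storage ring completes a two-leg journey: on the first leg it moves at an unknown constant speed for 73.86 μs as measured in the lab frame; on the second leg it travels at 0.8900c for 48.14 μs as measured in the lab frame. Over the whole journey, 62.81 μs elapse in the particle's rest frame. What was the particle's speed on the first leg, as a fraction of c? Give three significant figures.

β = 0.833

Leg 1: speed unknown; τ_1 = 73.86/γ_1.
Leg 2: γ = 1/√(1 − 0.8900²) = 1/√0.2079 = 2.193; τ_2 = 48.14/2.193 = 21.95 μs.
Total proper time: τ_1 + 21.95 = 62.81, so τ_1 = 62.81 − 21.95 = 40.86 μs.
γ_1 = 73.86/40.86 = 1.808; β = √(1 − 1/γ²) = √0.6940.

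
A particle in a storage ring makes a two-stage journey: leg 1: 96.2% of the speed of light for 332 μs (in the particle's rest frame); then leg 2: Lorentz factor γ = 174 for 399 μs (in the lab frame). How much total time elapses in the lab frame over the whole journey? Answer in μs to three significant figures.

Leg 1: β = 0.962; γ = 1/√(1 − 0.962²) = 1/√0.07456 = 3.662; Δt_1 = 3.662 × 332 = 1216 μs.
Leg 2: 399 μs is already measured in the lab frame.
Total: 1216 + 399.0 μs.

Δt = 1610 μs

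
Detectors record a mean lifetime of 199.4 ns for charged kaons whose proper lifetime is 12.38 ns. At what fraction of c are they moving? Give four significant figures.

v = 0.9981c

γ = Δt/τ₀ = 199.4/12.38 = 16.11
β = √(1 − 1/γ²) = √(1 − 0.003855) = √0.9961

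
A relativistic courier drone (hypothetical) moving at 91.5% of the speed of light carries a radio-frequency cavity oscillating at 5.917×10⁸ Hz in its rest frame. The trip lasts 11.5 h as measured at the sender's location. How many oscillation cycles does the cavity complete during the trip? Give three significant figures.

β = 0.915; γ = 1/√(1 − 0.915²) = 1/√0.1628 = 2.479
The oscillator's own cycle count is N = f × τ where τ is the proper time aboard the drone. τ = Δt/γ = 11.5/2.479 = 4.640 h = 1.670×10⁴ s.
N = 5.917×10⁸ × 1.670×10⁴ = 9.883×10¹².

N = 9.88×10¹²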